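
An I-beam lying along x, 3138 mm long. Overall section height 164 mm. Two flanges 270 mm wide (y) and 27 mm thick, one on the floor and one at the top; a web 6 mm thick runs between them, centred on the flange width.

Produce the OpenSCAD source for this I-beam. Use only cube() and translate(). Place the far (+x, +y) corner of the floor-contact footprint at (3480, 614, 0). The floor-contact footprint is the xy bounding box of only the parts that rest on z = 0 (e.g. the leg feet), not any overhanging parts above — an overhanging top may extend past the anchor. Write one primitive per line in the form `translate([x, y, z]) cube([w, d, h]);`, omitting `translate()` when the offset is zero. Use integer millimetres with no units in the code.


translate([342, 344, 0]) cube([3138, 270, 27]);
translate([342, 476, 27]) cube([3138, 6, 110]);
translate([342, 344, 137]) cube([3138, 270, 27]);


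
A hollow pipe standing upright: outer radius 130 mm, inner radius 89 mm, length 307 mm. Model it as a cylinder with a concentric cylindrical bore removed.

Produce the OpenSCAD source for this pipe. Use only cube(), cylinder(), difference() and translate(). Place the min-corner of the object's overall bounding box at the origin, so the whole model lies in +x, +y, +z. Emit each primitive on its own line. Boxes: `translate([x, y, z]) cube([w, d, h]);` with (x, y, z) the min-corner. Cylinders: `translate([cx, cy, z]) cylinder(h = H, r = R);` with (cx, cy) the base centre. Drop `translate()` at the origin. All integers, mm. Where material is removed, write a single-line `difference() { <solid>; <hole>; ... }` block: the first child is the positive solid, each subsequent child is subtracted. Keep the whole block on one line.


difference() { translate([130, 130, 0]) cylinder(h = 307, r = 130); translate([130, 130, 0]) cylinder(h = 307, r = 89); }


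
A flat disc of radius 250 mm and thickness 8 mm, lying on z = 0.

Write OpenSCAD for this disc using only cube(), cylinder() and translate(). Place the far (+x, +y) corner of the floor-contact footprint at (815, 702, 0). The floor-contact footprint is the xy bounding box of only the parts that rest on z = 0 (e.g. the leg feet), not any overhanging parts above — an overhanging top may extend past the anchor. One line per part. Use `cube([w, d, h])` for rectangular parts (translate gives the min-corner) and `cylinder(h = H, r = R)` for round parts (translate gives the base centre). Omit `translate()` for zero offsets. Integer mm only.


translate([565, 452, 0]) cylinder(h = 8, r = 250);


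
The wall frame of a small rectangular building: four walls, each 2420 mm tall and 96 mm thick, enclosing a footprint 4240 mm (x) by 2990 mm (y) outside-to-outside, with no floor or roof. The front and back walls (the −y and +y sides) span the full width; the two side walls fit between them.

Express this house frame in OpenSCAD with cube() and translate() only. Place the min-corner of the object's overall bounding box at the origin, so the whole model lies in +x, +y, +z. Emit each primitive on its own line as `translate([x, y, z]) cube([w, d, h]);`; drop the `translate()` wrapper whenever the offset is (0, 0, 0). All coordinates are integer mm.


cube([4240, 96, 2420]);
translate([0, 2894, 0]) cube([4240, 96, 2420]);
translate([0, 96, 0]) cube([96, 2798, 2420]);
translate([4144, 96, 0]) cube([96, 2798, 2420]);


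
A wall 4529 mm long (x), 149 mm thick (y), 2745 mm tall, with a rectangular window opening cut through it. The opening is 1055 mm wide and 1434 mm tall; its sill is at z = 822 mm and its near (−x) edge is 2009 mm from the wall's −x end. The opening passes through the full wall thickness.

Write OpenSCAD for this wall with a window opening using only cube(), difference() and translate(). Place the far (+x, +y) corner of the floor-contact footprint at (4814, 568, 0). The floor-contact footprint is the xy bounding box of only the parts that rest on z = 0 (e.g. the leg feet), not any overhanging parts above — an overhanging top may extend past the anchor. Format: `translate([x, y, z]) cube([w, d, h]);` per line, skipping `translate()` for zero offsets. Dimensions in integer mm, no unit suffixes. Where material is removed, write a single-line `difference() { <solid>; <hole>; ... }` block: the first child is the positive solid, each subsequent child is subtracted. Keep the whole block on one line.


difference() { translate([285, 419, 0]) cube([4529, 149, 2745]); translate([2294, 419, 822]) cube([1055, 149, 1434]); }


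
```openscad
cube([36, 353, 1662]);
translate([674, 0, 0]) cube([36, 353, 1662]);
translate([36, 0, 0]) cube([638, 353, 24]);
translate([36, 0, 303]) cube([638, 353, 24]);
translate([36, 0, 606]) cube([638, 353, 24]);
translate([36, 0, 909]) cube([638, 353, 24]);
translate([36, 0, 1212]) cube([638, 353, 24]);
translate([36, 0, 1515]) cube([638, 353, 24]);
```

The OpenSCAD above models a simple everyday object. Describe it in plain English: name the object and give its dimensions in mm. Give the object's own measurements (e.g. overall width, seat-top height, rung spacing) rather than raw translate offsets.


An open bookshelf. Two side panels, each 36 mm thick, 353 mm deep and 1662 mm tall, stand 710 mm apart (outside-to-outside). Between them sit 6 shelves, each 24 mm thick and 353 mm deep, spanning the full gap between the sides. The bottom shelf rests on the floor (its underside at z = 0) and the clear gap between one shelf's top and the next shelf's underside is 279 mm.


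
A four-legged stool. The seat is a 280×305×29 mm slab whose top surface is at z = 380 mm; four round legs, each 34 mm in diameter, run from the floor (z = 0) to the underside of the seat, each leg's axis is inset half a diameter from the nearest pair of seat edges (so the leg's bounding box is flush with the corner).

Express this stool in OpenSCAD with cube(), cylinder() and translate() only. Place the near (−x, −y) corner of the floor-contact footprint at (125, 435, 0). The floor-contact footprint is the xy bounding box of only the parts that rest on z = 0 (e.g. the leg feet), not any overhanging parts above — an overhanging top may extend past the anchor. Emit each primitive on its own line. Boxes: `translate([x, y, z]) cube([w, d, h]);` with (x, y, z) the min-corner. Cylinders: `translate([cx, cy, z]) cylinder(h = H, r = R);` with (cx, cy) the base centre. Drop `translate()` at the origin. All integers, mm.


// leg_h = 380 - 29 = 351
translate([125, 435, 351]) cube([280, 305, 29]);
translate([142, 452, 0]) cylinder(h = 351, r = 17);
translate([388, 452, 0]) cylinder(h = 351, r = 17);
translate([142, 723, 0]) cylinder(h = 351, r = 17);
translate([388, 723, 0]) cylinder(h = 351, r = 17);


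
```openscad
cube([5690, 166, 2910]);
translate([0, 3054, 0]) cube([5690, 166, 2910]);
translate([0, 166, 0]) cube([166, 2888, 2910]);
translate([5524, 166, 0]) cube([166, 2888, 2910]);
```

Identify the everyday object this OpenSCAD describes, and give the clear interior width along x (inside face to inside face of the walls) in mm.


A house (or room) frame. The interior width is 5358 mm.

Four 2910 mm walls enclosing a rectangle with no floor or roof — a room or house frame. Outside width is 5690 mm and wall thickness is 166 mm, so the interior width is 5690 − 2 × 166 = 5358 mm.


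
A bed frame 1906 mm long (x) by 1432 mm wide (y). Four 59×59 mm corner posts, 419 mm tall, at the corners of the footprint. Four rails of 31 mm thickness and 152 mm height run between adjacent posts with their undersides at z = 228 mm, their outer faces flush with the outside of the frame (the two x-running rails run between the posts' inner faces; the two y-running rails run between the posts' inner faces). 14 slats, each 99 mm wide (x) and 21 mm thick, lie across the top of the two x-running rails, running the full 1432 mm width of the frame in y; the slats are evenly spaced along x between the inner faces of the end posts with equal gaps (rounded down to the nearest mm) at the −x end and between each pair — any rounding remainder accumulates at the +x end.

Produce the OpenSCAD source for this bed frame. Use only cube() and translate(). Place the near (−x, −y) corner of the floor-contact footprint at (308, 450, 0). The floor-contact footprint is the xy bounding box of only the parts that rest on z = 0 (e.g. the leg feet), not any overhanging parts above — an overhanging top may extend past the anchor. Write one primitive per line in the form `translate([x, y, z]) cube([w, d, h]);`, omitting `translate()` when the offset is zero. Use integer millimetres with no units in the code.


translate([308, 450, 0]) cube([59, 59, 419]);
translate([308, 1823, 0]) cube([59, 59, 419]);
translate([2155, 450, 0]) cube([59, 59, 419]);
translate([2155, 1823, 0]) cube([59, 59, 419]);
translate([367, 450, 228]) cube([1788, 31, 152]);
translate([367, 1851, 228]) cube([1788, 31, 152]);
translate([308, 509, 228]) cube([31, 1314, 152]);
translate([2183, 509, 228]) cube([31, 1314, 152]);
translate([393, 450, 380]) cube([99, 1432, 21]);
translate([518, 450, 380]) cube([99, 1432, 21]);
translate([643, 450, 380]) cube([99, 1432, 21]);
translate([768, 450, 380]) cube([99, 1432, 21]);
translate([893, 450, 380]) cube([99, 1432, 21]);
translate([1018, 450, 380]) cube([99, 1432, 21]);
translate([1143, 450, 380]) cube([99, 1432, 21]);
translate([1268, 450, 380]) cube([99, 1432, 21]);
translate([1393, 450, 380]) cube([99, 1432, 21]);
translate([1518, 450, 380]) cube([99, 1432, 21]);
translate([1643, 450, 380]) cube([99, 1432, 21]);
translate([1768, 450, 380]) cube([99, 1432, 21]);
translate([1893, 450, 380]) cube([99, 1432, 21]);
translate([2018, 450, 380]) cube([99, 1432, 21]);


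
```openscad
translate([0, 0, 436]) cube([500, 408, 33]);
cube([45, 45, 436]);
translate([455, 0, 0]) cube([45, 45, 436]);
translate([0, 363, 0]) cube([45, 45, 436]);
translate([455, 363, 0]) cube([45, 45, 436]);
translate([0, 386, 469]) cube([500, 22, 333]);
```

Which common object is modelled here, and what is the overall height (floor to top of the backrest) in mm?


A chair. The overall height is 802 mm.

A slab on four corner posts with a tall panel at the back — a chair. The seat slab sits at z = 436 with thickness 33, and the 333 mm backrest starts at the seat top, so the overall height is 436 + 33 + 333 = 802 mm.


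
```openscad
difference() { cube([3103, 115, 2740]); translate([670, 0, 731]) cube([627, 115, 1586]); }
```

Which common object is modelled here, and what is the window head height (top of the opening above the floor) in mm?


A wall with a window opening. The window head height is 2317 mm.

A wall with a rectangular opening subtracted — a window. Sill at z = 731, opening 1586 mm tall, so the head is at 731 + 1586 = 2317 mm.


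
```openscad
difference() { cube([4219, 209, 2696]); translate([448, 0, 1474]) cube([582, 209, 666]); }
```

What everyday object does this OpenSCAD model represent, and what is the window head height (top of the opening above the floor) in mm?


A wall with a window opening. The window head height is 2140 mm.

A wall with a rectangular opening subtracted — a window. Sill at z = 1474, opening 666 mm tall, so the head is at 1474 + 666 = 2140 mm.


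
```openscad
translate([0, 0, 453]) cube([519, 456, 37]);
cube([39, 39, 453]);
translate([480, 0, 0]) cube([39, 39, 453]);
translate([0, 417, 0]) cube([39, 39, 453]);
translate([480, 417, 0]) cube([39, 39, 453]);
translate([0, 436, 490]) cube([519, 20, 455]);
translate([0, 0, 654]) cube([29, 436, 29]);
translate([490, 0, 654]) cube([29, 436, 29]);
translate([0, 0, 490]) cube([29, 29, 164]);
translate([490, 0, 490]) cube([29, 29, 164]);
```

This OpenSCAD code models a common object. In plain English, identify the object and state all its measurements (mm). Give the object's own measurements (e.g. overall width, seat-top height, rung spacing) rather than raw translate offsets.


A chair. The seat is a 519×456×37 mm slab with its top at z = 490 mm, on four 39×39 mm corner legs (flush with the seat edges, standing on z = 0). A flat backrest 20 mm thick, 455 mm tall, spans the full seat width and rises from the seat top along its +y edge, rear face flush with the rear of the seat. Two armrests of 29×29 mm section run along each side from the seat's front edge to the front of the backrest, top faces 193 mm above the seat top and outer faces flush with the seat's x-edges; a 29×29 mm post under the front of each armrest stands on the seat at the front corner.


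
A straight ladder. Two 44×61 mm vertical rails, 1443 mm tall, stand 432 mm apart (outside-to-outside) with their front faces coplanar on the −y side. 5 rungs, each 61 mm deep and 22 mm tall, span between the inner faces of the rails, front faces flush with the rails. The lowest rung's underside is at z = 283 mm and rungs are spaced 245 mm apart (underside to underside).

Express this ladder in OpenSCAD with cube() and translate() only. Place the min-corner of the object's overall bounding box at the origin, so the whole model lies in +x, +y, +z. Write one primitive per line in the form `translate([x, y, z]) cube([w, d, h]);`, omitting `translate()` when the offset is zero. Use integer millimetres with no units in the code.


cube([44, 61, 1443]);
translate([388, 0, 0]) cube([44, 61, 1443]);
translate([44, 0, 283]) cube([344, 61, 22]);
translate([44, 0, 528]) cube([344, 61, 22]);
translate([44, 0, 773]) cube([344, 61, 22]);
translate([44, 0, 1018]) cube([344, 61, 22]);
translate([44, 0, 1263]) cube([344, 61, 22]);


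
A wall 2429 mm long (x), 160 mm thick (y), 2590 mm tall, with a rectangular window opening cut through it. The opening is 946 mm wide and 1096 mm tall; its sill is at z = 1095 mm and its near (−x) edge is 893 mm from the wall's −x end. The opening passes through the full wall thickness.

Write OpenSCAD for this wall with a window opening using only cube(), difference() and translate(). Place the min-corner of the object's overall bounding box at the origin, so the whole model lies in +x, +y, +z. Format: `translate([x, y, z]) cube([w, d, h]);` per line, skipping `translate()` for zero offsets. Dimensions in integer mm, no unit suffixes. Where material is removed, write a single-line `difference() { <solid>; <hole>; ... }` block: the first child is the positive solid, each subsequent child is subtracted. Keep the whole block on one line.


difference() { cube([2429, 160, 2590]); translate([893, 0, 1095]) cube([946, 160, 1096]); }


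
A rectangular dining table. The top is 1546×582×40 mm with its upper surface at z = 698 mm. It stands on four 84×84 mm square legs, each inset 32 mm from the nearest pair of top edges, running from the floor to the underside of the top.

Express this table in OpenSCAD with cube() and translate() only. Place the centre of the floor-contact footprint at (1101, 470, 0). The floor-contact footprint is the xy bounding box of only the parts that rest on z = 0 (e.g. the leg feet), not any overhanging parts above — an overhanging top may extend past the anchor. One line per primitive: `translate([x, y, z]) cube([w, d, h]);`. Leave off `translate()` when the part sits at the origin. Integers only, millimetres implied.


translate([328, 179, 658]) cube([1546, 582, 40]);
translate([360, 211, 0]) cube([84, 84, 658]);
translate([1758, 211, 0]) cube([84, 84, 658]);
translate([360, 645, 0]) cube([84, 84, 658]);
translate([1758, 645, 0]) cube([84, 84, 658]);


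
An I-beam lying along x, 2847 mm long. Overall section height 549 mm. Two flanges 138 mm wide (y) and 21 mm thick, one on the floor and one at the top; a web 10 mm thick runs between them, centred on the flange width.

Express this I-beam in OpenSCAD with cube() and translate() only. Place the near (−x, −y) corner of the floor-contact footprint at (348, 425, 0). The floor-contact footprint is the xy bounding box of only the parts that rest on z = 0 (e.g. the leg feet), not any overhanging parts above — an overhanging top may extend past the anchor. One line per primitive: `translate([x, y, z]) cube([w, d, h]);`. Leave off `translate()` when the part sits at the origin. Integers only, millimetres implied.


translate([348, 425, 0]) cube([2847, 138, 21]);
translate([348, 489, 21]) cube([2847, 10, 507]);
translate([348, 425, 528]) cube([2847, 138, 21]);


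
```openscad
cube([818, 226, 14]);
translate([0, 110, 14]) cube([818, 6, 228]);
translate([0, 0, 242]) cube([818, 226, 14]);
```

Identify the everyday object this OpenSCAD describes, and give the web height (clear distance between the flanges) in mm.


An I-beam. The web height is 228 mm.

Two wide flanges with a thin centred web — an I-beam. Overall 256 mm minus two 14 mm flanges gives a web of 256 − 2·14 = 228 mm.


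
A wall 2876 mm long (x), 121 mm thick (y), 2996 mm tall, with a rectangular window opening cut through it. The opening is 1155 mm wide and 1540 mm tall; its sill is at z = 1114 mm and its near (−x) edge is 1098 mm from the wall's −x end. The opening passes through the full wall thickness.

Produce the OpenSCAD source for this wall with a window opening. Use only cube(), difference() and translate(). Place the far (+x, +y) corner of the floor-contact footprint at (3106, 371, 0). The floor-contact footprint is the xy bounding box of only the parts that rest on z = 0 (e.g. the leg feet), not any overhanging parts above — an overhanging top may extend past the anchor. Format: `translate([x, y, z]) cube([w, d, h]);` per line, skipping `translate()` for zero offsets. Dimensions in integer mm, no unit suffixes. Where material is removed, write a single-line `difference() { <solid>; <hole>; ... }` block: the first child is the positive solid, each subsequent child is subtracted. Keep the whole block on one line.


difference() { translate([230, 250, 0]) cube([2876, 121, 2996]); translate([1328, 250, 1114]) cube([1155, 121, 1540]); }


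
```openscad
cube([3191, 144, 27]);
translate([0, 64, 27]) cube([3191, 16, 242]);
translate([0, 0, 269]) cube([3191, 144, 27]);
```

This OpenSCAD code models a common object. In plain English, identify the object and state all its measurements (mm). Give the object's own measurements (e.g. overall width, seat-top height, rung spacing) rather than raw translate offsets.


An I-beam lying along x, 3191 mm long. Overall section height 296 mm. Two flanges 144 mm wide (y) and 27 mm thick, one on the floor and one at the top; a web 16 mm thick runs between them, centred on the flange width.


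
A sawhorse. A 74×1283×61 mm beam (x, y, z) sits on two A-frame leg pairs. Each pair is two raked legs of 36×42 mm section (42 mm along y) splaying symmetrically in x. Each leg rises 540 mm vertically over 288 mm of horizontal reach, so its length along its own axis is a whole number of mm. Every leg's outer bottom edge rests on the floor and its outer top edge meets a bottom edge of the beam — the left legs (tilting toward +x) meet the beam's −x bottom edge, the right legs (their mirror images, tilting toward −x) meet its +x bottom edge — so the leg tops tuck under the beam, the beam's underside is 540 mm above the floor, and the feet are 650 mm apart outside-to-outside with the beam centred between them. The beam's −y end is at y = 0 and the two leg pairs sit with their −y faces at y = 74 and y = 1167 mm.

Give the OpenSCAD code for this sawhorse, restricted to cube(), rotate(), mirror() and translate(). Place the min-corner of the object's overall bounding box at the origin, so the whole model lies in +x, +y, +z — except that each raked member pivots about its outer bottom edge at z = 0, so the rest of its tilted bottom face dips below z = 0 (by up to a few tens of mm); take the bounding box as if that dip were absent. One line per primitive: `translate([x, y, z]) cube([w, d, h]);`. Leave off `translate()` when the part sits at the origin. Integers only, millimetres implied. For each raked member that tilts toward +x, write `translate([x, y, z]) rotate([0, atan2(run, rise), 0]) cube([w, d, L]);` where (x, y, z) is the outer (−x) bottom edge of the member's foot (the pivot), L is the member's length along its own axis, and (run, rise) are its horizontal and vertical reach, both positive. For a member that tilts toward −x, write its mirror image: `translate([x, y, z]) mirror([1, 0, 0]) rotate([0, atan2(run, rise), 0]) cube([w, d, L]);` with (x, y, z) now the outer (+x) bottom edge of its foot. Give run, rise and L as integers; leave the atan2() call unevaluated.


translate([288, 0, 540]) cube([74, 1283, 61]);
translate([0, 74, 0]) rotate([0, atan2(288, 540), 0]) cube([36, 42, 612]);
translate([650, 74, 0]) mirror([1, 0, 0]) rotate([0, atan2(288, 540), 0]) cube([36, 42, 612]);
translate([0, 1167, 0]) rotate([0, atan2(288, 540), 0]) cube([36, 42, 612]);
translate([650, 1167, 0]) mirror([1, 0, 0]) rotate([0, atan2(288, 540), 0]) cube([36, 42, 612]);


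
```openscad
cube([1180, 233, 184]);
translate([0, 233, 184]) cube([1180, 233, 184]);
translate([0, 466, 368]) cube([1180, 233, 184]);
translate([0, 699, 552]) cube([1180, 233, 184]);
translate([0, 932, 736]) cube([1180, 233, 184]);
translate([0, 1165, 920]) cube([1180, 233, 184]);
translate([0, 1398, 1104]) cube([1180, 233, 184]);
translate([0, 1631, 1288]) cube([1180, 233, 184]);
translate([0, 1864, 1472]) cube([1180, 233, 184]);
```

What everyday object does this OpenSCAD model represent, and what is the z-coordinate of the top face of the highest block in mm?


A staircase. The total rise is 1656 mm.

9 identical blocks, each offset up and back from the previous — a staircase. Each step is 184 mm tall and there are 9 of them, so the total rise is 9 × 184 = 1656 mm.


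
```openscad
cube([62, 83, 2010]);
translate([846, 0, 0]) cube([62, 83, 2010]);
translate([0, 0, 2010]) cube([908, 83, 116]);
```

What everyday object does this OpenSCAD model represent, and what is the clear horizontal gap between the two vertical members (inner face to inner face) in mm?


A door frame. The clear opening width is 784 mm.

Two 2010 mm tall posts with a header on top — a door frame. The left jamb is 62 mm wide at x = 0; the right jamb starts at x = 846. The clear opening is 846 − 62 = 784 mm.


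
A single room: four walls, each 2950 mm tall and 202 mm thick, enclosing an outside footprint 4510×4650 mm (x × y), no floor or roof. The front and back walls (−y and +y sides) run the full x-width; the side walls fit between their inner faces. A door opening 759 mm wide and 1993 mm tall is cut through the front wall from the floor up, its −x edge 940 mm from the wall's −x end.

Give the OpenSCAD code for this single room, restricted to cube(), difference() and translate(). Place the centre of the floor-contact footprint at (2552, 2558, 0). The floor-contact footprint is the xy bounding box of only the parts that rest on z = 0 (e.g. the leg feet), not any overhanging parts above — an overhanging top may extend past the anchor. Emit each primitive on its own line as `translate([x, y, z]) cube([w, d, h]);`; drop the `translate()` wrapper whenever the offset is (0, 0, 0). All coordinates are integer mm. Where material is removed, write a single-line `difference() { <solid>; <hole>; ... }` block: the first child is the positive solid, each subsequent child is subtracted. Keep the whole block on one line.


difference() { translate([297, 233, 0]) cube([4510, 202, 2950]); translate([1237, 233, 0]) cube([759, 202, 1993]); }
translate([297, 4681, 0]) cube([4510, 202, 2950]);
translate([297, 435, 0]) cube([202, 4246, 2950]);
translate([4605, 435, 0]) cube([202, 4246, 2950]);


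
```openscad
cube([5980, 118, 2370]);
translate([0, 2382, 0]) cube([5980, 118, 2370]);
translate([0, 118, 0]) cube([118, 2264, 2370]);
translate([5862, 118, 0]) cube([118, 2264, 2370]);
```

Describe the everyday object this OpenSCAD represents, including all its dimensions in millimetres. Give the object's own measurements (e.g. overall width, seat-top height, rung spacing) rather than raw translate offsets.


The wall frame of a small rectangular building: four walls, each 2370 mm tall and 118 mm thick, enclosing a footprint 5980 mm (x) by 2500 mm (y) outside-to-outside, with no floor or roof. The front and back walls (the −y and +y sides) span the full width; the two side walls fit between them.


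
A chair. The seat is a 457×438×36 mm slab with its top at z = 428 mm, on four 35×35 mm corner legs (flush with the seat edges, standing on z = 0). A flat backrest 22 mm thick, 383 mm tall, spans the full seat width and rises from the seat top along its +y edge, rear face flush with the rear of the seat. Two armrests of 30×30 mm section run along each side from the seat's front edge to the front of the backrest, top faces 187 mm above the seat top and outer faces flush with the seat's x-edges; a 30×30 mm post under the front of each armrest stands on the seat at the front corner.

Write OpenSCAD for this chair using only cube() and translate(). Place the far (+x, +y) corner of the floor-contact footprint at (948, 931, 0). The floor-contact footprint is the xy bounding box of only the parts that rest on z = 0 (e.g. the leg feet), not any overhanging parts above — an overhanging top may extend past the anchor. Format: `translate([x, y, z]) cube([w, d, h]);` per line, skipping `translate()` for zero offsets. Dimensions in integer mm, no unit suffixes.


// leg_h = 428 - 36 = 392
// arm post h = 187 - 30 = 157
translate([491, 493, 392]) cube([457, 438, 36]);
translate([491, 493, 0]) cube([35, 35, 392]);
translate([913, 493, 0]) cube([35, 35, 392]);
translate([491, 896, 0]) cube([35, 35, 392]);
translate([913, 896, 0]) cube([35, 35, 392]);
translate([491, 909, 428]) cube([457, 22, 383]);
translate([491, 493, 585]) cube([30, 416, 30]);
translate([918, 493, 585]) cube([30, 416, 30]);
translate([491, 493, 428]) cube([30, 30, 157]);
translate([918, 493, 428]) cube([30, 30, 157]);


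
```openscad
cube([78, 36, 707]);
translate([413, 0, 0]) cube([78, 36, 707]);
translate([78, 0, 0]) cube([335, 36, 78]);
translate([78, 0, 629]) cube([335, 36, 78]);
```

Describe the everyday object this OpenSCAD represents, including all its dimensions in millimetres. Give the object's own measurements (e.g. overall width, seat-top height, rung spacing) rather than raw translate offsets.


A rectangular picture frame lying in the x–z plane (depth along y). The opening is 335 mm wide (x) by 551 mm tall (z), surrounded by a border 78 mm wide on all four sides. The frame is 36 mm deep and is made of two full-height vertical stiles with two horizontal rails fitted between them.


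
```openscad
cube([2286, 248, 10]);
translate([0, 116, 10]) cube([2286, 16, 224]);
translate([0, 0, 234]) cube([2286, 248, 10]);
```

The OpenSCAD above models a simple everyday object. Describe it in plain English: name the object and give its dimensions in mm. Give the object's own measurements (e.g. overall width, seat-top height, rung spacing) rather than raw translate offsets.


An I-beam lying along x, 2286 mm long. Overall section height 244 mm. Two flanges 248 mm wide (y) and 10 mm thick, one on the floor and one at the top; a web 16 mm thick runs between them, centred on the flange width.


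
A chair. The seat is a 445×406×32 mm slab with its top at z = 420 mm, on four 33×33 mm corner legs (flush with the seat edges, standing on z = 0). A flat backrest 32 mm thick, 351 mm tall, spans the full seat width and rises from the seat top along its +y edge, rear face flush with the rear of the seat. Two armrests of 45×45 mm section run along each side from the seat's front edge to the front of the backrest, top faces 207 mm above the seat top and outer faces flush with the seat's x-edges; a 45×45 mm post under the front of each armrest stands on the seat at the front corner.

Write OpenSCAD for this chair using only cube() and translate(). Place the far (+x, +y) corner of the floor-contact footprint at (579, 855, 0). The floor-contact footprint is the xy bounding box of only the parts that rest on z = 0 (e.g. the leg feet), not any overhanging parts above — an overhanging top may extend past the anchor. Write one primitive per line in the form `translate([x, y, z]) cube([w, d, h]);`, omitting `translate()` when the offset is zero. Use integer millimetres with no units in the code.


// leg_h = 420 - 32 = 388
// arm post h = 207 - 45 = 162
translate([134, 449, 388]) cube([445, 406, 32]);
translate([134, 449, 0]) cube([33, 33, 388]);
translate([546, 449, 0]) cube([33, 33, 388]);
translate([134, 822, 0]) cube([33, 33, 388]);
translate([546, 822, 0]) cube([33, 33, 388]);
translate([134, 823, 420]) cube([445, 32, 351]);
translate([134, 449, 582]) cube([45, 374, 45]);
translate([534, 449, 582]) cube([45, 374, 45]);
translate([134, 449, 420]) cube([45, 45, 162]);
translate([534, 449, 420]) cube([45, 45, 162]);


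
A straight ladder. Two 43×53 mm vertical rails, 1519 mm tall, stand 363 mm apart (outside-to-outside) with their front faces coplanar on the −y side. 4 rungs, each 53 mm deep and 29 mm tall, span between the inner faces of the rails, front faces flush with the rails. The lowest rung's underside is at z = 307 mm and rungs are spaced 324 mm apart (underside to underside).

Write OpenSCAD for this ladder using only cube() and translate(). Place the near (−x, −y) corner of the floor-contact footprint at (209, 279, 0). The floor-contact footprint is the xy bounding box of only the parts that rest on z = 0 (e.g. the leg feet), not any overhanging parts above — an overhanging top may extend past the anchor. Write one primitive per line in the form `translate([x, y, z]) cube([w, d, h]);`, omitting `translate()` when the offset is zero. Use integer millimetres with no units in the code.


// rung span = 363 - 2*43 = 277
// rung[k] z = 307 + k*324
translate([209, 279, 0]) cube([43, 53, 1519]);
translate([529, 279, 0]) cube([43, 53, 1519]);
translate([252, 279, 307]) cube([277, 53, 29]);
translate([252, 279, 631]) cube([277, 53, 29]);
translate([252, 279, 955]) cube([277, 53, 29]);
translate([252, 279, 1279]) cube([277, 53, 29]);


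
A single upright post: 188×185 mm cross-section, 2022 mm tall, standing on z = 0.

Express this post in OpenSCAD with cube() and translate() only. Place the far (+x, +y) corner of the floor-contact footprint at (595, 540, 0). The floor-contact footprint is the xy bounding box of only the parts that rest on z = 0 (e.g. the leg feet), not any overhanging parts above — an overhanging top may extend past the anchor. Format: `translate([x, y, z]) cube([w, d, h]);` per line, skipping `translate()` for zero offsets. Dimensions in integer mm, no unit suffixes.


translate([407, 355, 0]) cube([188, 185, 2022]);


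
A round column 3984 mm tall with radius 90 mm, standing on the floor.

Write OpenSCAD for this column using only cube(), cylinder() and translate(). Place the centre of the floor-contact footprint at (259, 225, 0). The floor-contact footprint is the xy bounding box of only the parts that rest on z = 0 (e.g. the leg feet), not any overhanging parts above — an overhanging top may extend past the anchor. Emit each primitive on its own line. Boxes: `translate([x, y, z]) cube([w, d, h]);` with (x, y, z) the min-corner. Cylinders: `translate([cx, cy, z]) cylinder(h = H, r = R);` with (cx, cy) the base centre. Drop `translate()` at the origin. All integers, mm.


translate([259, 225, 0]) cylinder(h = 3984, r = 90);


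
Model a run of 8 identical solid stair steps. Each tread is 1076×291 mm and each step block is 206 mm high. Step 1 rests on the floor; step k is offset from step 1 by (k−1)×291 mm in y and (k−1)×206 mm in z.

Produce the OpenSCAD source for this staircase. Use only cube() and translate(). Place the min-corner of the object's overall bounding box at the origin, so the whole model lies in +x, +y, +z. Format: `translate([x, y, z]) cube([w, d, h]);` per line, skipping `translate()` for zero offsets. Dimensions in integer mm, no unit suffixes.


cube([1076, 291, 206]);
translate([0, 291, 206]) cube([1076, 291, 206]);
translate([0, 582, 412]) cube([1076, 291, 206]);
translate([0, 873, 618]) cube([1076, 291, 206]);
translate([0, 1164, 824]) cube([1076, 291, 206]);
translate([0, 1455, 1030]) cube([1076, 291, 206]);
translate([0, 1746, 1236]) cube([1076, 291, 206]);
translate([0, 2037, 1442]) cube([1076, 291, 206]);


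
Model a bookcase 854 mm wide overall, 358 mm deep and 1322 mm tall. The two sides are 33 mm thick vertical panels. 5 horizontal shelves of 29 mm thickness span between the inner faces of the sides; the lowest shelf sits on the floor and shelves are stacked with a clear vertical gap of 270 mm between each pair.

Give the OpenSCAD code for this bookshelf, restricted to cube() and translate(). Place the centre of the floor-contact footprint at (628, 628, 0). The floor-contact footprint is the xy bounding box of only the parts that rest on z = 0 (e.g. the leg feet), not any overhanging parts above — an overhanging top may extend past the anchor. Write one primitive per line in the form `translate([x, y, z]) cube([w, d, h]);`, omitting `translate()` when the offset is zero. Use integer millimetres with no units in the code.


translate([201, 449, 0]) cube([33, 358, 1322]);
translate([1022, 449, 0]) cube([33, 358, 1322]);
translate([234, 449, 0]) cube([788, 358, 29]);
translate([234, 449, 299]) cube([788, 358, 29]);
translate([234, 449, 598]) cube([788, 358, 29]);
translate([234, 449, 897]) cube([788, 358, 29]);
translate([234, 449, 1196]) cube([788, 358, 29]);


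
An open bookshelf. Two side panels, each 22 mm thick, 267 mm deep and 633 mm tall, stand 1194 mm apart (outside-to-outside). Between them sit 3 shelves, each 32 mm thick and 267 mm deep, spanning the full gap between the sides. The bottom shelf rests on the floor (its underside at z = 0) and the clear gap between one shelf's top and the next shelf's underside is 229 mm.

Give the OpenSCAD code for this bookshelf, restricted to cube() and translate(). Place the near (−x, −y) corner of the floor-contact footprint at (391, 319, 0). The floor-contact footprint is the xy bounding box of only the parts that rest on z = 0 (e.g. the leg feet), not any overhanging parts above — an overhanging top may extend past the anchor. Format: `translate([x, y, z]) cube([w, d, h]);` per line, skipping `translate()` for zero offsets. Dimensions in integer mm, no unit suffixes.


translate([391, 319, 0]) cube([22, 267, 633]);
translate([1563, 319, 0]) cube([22, 267, 633]);
translate([413, 319, 0]) cube([1150, 267, 32]);
translate([413, 319, 261]) cube([1150, 267, 32]);
translate([413, 319, 522]) cube([1150, 267, 32]);


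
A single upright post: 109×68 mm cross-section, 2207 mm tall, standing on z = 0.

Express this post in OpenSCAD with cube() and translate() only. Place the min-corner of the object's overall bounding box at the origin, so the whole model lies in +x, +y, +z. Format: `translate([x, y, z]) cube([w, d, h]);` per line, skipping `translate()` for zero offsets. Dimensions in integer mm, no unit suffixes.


cube([109, 68, 2207]);


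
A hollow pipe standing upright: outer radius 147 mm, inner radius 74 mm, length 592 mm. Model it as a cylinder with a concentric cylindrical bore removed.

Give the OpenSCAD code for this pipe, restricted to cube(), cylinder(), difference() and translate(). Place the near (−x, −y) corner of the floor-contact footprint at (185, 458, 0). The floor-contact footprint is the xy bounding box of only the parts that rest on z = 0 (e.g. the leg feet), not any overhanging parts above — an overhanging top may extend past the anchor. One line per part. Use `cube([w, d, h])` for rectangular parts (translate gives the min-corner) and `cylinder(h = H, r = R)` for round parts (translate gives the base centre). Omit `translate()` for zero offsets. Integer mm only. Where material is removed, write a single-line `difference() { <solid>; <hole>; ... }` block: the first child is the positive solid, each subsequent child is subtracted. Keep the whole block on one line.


difference() { translate([332, 605, 0]) cylinder(h = 592, r = 147); translate([332, 605, 0]) cylinder(h = 592, r = 74); }


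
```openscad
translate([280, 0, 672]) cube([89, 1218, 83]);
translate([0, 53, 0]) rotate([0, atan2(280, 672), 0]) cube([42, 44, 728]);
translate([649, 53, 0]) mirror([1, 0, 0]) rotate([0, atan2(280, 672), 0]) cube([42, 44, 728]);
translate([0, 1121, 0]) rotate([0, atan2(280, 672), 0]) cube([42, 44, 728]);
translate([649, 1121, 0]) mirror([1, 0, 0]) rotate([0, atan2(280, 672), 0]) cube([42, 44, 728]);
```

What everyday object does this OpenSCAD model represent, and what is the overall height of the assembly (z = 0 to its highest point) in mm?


A sawhorse. The overall height is 755 mm.

A beam across two mirrored pairs of raked legs — a sawhorse. The beam's underside is at z = 672 (matching the legs' vertical rise in atan2(280, 672)) and the beam is 83 mm tall, so its top is at 672 + 83 = 755 mm. The raked legs top out at the beam's underside, so that is the highest point.


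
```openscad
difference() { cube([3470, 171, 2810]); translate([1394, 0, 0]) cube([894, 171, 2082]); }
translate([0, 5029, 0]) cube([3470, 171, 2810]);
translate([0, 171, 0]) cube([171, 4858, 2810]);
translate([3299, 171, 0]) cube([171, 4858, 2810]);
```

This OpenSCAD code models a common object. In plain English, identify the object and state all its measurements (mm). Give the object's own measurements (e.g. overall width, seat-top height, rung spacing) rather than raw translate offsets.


A single room: four walls, each 2810 mm tall and 171 mm thick, enclosing an outside footprint 3470×5200 mm (x × y), no floor or roof. The front and back walls (−y and +y sides) run the full x-width; the side walls fit between their inner faces. A door opening 894 mm wide and 2082 mm tall is cut through the front wall from the floor up, its −x edge 1394 mm from the wall's −x end.


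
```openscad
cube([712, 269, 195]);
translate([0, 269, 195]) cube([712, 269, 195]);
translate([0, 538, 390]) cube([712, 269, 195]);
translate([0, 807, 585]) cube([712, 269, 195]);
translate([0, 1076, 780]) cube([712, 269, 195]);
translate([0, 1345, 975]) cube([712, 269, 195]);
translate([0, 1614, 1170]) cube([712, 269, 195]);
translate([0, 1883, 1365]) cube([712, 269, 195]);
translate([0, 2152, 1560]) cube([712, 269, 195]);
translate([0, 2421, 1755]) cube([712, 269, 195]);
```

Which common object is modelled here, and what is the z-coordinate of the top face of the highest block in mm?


A staircase. The total rise is 1950 mm.

10 identical blocks, each offset up and back from the previous — a staircase. Each step is 195 mm tall and there are 10 of them, so the total rise is 10 × 195 = 1950 mm.


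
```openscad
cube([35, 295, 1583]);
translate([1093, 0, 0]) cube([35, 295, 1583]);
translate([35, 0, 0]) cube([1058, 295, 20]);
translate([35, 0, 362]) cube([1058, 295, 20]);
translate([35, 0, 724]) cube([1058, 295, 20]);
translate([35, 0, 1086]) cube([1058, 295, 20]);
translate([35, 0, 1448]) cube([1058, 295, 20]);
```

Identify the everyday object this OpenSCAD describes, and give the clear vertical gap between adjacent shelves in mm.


A bookshelf. The clear shelf gap is 342 mm.

Two tall side panels with 5 horizontal boards between them — a bookshelf. The first two shelf undersides are at z = 0 and z = 362; with shelf thickness 20, the clear gap is 362 − 0 − 20 = 342 mm.


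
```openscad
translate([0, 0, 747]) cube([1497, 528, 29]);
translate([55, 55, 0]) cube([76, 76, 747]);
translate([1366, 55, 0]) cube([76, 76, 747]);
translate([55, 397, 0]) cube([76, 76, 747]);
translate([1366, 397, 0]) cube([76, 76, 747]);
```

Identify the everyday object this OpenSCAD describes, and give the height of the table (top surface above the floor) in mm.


A table. The table height is 776 mm.

A 1497×528×29 slab sits at z = 747 on four 76 mm square posts — a table. The top surface is at 747 + 29 = 776 mm.


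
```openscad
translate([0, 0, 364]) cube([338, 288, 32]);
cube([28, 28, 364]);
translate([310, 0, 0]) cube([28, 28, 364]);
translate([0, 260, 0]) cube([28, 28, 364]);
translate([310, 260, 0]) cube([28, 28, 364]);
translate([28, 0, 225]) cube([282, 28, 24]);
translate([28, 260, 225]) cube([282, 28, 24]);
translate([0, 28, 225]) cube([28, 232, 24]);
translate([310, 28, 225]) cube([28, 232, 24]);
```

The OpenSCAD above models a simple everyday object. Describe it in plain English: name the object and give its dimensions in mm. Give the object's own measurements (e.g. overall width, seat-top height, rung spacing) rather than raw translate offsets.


A simple wooden stool: a rectangular seat 338 mm (x) by 288 mm (y), 32 mm thick, top face at z = 396 mm, on four square legs, each 28×28 mm in cross-section. The legs rest on z = 0, each flush with a corner of the seat. Four stretchers, 28 mm wide and 24 mm tall, connect adjacent legs with their undersides at z = 225 mm, each running between the inner faces of the legs it joins and aligned with the legs' outer faces on the other axis.
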